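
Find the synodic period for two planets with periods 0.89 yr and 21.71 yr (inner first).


1/P_syn = |1/P1 - 1/P2| = |1/0.89 - 1/21.71| => P_syn = 0.928

0.928 years


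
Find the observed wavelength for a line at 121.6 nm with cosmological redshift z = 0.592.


lam_obs = lam_emit * (1 + z) = 121.6 * (1 + 0.592) = 193.5872

193.5872 nm


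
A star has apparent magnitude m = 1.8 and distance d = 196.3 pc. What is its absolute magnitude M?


M = m - 5*log10(d) + 5 = 1.8 - 5*log10(196.3) + 5 = -4.6646

-4.6646


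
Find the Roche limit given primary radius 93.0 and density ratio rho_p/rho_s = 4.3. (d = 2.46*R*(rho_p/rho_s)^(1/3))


d_Roche = 2.46 * 93.0 * 4.3^(1/3) = 372.0268

372.0268


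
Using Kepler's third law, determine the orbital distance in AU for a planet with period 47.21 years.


a = P^(2/3) = 47.21^(2/3) = 13.0624

13.0624 AU


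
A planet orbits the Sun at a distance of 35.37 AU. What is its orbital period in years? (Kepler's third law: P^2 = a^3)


P = a^(3/2) = 35.37^1.5 = 210.3549

210.3549 years


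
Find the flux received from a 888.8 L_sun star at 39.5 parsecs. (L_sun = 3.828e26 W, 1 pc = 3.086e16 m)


F = L / (4*pi*d^2) = 3.402e+29 / (4*pi*(1.219e+18)^2) = 1.822e-08

1.822e-08 W/m^2


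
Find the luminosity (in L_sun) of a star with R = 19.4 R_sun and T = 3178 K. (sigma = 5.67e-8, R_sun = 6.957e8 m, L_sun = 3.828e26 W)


R = 19.4 * 6.957e8 m = 1.349658e+10 m. L = 4*pi*R^2*sigma*T^4 = 4*pi*(1.349658e+10)^2 * 5.67e-8 * 3178^4 = 1.323902374e+28 W. L/L_sun = 1.323902374e+28 / 3.828e26 = 34.5847

34.5847 L_sun


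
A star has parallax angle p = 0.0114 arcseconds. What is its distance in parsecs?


d = 1/p = 1/0.0114 = 87.7193

87.7193 pc


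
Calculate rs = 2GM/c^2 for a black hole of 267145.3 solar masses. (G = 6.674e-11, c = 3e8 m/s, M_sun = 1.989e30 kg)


M = 267145.3 * 1.989e30 kg = 5.313520017e+35 kg. rs = 2GM/c^2 = 2 * 6.674e-11 * 5.313520017e+35 / (3e8)^2 = 7.881e+08

7.881e+08 m


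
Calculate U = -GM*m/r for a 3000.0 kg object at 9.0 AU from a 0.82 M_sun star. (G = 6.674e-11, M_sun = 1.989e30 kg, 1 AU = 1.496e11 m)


M = 0.82 * 1.989e30 kg = 1.63098e+30 kg; r = 9.0 AU * 1.496e11 m/AU = 1.3464e+12 m. U = -GM*m/r = -(6.674e-11 * 1.63098e+30 * 3000.0) / 1.3464e+12 = -2.425e+11

-2.425e+11 J


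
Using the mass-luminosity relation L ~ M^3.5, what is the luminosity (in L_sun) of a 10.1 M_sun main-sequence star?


L/L_sun = (M/M_sun)^3.5 = 10.1^3.5 = 3274.3478

3274.3478 L_sun


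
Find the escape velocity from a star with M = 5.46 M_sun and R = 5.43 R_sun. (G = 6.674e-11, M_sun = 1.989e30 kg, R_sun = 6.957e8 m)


M = 5.46 * 1.989e30 kg = 1.085994e+31 kg; R = 5.43 * 6.957e8 m = 3.777651e+09 m. v_esc = sqrt(2GM/R) = sqrt(2 * 6.674e-11 * 1.085994e+31 / 3.777651e+09) = 619456.6156

619456.6156 m/s


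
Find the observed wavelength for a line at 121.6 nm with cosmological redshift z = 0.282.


lam_obs = lam_emit * (1 + z) = 121.6 * (1 + 0.282) = 155.8912

155.8912 nm


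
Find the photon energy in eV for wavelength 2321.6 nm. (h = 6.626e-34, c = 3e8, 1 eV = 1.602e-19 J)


E = hc/lambda = 6.626e-34 * 3e8 / 2.322e-06 = 8.562e-20 J = 0.5345 eV

0.5345 eV


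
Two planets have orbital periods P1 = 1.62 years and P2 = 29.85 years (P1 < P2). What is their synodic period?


1/P_syn = |1/P1 - 1/P2| = |1/1.62 - 1/29.85| => P_syn = 1.713

1.713 years


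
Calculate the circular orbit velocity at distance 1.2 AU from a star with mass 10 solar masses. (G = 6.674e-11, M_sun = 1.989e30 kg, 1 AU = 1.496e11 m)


v = sqrt(GM/r) = sqrt(6.674e-11 * 1.989e+31 / 1.795e+11) = 85991.2126

85991.2126 m/s


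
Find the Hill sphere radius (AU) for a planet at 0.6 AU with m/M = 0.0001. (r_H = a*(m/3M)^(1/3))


r_H = a * (m/3M)^(1/3) = 0.6 * (0.0001/3)^(1/3) = 0.0193

0.0193 AU


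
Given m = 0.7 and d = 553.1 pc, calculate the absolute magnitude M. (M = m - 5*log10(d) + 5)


M = m - 5*log10(d) + 5 = 0.7 - 5*log10(553.1) + 5 = -8.014

-8.014


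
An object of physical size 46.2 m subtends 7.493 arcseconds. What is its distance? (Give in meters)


D = size / theta_rad, theta_rad = 7.493 * pi/(180*3600) = 3.633e-05, D = 1.272e+06

1.272e+06 m


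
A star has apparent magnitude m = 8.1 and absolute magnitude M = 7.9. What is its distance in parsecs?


d = 10^((m - M + 5)/5) = 10^((8.1 - 7.9 + 5)/5) = 10.9648

10.9648 pc


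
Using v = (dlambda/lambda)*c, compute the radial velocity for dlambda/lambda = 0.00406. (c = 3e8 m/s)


v = (dlambda/lambda) * c = 0.00406 * 3e8 = 1.218e+06

1.218e+06 m/s


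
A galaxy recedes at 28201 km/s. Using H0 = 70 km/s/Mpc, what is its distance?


d = v / H0 = 28201 / 70 = 402.8714

402.8714 Mpc


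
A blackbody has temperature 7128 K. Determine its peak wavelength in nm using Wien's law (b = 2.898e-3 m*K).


lam_max = b / T = 2.898e-3 / 7128 = 4.066e-07 m = 406.5657 nm

406.5657 nm


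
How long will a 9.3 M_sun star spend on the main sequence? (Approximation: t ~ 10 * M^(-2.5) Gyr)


t = 10 * M^(-2.5) = 10 * 9.3^(-2.5) = 0.0379

0.0379 Gyr


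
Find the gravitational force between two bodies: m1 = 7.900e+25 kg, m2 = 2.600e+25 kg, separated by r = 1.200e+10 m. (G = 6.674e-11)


F = G*m1*m2/r^2 = 6.674e-11 * 7.900e+25 * 2.600e+25 / (1.200e+10)^2 = 6.674e-11 * 2.054e+51 / 1.440e+20 = 9.520e+20

9.520e+20 N


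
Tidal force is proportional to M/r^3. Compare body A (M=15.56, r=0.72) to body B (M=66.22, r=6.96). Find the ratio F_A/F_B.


Ratio = (M1/r1^3) / (M2/r2^3) = (15.56/0.72^3) / (66.22/6.96^3) = 212.2514

212.2514


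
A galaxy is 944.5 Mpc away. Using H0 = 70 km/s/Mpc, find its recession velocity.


v = H0 * d = 70 * 944.5 = 66115.0

66115.0 km/s


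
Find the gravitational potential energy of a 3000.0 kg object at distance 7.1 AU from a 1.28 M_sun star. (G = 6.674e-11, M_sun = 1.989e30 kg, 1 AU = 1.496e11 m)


M = 1.28 * 1.989e30 kg = 2.54592e+30 kg; r = 7.1 AU * 1.496e11 m/AU = 1.06216e+12 m. U = -GM*m/r = -(6.674e-11 * 2.54592e+30 * 3000.0) / 1.06216e+12 = -4.799e+11

-4.799e+11 J


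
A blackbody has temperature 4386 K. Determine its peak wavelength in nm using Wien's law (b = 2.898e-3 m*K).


lam_max = b / T = 2.898e-3 / 4386 = 6.607e-07 m = 660.7387 nm

660.7387 nm


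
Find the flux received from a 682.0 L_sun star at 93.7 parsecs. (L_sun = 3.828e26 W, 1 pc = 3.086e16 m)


F = L / (4*pi*d^2) = 2.611e+29 / (4*pi*(2.892e+18)^2) = 2.485e-09

2.485e-09 W/m^2


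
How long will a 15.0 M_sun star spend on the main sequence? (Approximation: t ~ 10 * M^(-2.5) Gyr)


t = 10 * M^(-2.5) = 10 * 15.0^(-2.5) = 0.0115

0.0115 Gyr


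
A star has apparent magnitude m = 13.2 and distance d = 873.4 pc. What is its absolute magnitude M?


M = m - 5*log10(d) + 5 = 13.2 - 5*log10(873.4) + 5 = 3.4939

3.4939


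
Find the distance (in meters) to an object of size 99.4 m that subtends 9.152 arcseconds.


D = size / theta_rad, theta_rad = 9.152 * pi/(180*3600) = 4.437e-05, D = 2.240e+06

2.240e+06 m


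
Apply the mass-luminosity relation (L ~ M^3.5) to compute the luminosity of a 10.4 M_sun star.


L/L_sun = (M/M_sun)^3.5 = 10.4^3.5 = 3627.5774

3627.5774 L_sun


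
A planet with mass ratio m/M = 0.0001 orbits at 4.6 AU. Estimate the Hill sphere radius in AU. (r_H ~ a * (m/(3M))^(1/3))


r_H = a * (m/3M)^(1/3) = 4.6 * (0.0001/3)^(1/3) = 0.148

0.148 AU


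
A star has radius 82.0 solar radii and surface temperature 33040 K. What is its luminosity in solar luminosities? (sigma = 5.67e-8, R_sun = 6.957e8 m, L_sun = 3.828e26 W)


R = 82.0 * 6.957e8 m = 5.70474e+10 m. L = 4*pi*R^2*sigma*T^4 = 4*pi*(5.70474e+10)^2 * 5.67e-8 * 33040^4 = 2.763279334e+33 W. L/L_sun = 2.763279334e+33 / 3.828e26 = 7.219e+06

7.219e+06 L_sun


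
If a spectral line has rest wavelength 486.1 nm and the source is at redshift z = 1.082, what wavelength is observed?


lam_obs = lam_emit * (1 + z) = 486.1 * (1 + 1.082) = 1012.0602

1012.0602 nm


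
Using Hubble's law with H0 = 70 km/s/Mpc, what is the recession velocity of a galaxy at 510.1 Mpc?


v = H0 * d = 70 * 510.1 = 35707.0

35707.0 km/s


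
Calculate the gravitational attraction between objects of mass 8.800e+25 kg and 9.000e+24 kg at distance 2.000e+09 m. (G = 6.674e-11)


F = G*m1*m2/r^2 = 6.674e-11 * 8.800e+25 * 9.000e+24 / (2.000e+09)^2 = 6.674e-11 * 7.920e+50 / 4.000e+18 = 1.321e+22

1.321e+22 N


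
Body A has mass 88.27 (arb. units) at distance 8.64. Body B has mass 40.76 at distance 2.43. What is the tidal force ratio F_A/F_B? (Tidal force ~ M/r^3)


Ratio = (M1/r1^3) / (M2/r2^3) = (88.27/8.64^3) / (40.76/2.43^3) = 0.0482

0.0482


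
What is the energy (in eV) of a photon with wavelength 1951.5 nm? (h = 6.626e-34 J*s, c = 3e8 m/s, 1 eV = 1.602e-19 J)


E = hc/lambda = 6.626e-34 * 3e8 / 1.952e-06 = 1.019e-19 J = 0.6358 eV

0.6358 eV


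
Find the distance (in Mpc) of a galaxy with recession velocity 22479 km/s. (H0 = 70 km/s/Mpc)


d = v / H0 = 22479 / 70 = 321.1286

321.1286 Mpc


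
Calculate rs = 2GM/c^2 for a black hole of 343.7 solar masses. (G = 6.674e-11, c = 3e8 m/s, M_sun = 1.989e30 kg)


M = 343.7 * 1.989e30 kg = 6.836193e+32 kg. rs = 2GM/c^2 = 2 * 6.674e-11 * 6.836193e+32 / (3e8)^2 = 1.014e+06

1.014e+06 m


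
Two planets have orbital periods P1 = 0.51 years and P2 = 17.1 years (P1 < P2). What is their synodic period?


1/P_syn = |1/P1 - 1/P2| = |1/0.51 - 1/17.1| => P_syn = 0.5257

0.5257 years


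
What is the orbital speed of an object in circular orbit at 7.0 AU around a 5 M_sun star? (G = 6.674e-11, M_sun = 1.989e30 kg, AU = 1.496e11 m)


v = sqrt(GM/r) = sqrt(6.674e-11 * 9.945e+30 / 1.047e+12) = 25175.6492

25175.6492 m/s


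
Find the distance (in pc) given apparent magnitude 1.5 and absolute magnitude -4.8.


d = 10^((m - M + 5)/5) = 10^((1.5 - -4.8 + 5)/5) = 181.9701

181.9701 pc


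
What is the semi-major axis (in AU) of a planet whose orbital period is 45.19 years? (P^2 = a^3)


a = P^(2/3) = 45.19^(2/3) = 12.6871

12.6871 AU


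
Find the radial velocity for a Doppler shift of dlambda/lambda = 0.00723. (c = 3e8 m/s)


v = (dlambda/lambda) * c = 0.00723 * 3e8 = 2.169e+06

2.169e+06 m/s


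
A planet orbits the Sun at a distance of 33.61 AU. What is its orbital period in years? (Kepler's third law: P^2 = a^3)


P = a^(3/2) = 33.61^1.5 = 194.8511

194.8511 years


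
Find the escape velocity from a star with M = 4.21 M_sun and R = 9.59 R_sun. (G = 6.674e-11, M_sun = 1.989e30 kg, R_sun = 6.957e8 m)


M = 4.21 * 1.989e30 kg = 8.37369e+30 kg; R = 9.59 * 6.957e8 m = 6.671763e+09 m. v_esc = sqrt(2GM/R) = sqrt(2 * 6.674e-11 * 8.37369e+30 / 6.671763e+09) = 409304.2303

409304.2303 m/s


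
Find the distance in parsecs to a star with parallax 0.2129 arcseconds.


d = 1/p = 1/0.2129 = 4.697

4.697 pc


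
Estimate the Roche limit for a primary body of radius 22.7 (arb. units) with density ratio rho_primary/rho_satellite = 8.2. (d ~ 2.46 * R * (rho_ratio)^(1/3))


d_Roche = 2.46 * 22.7 * 8.2^(1/3) = 112.6071

112.6071


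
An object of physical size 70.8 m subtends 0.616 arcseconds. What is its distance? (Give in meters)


D = size / theta_rad, theta_rad = 0.616 * pi/(180*3600) = 2.986e-06, D = 2.371e+07

2.371e+07 m


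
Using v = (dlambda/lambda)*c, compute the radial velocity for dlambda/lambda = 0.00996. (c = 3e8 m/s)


v = (dlambda/lambda) * c = 0.00996 * 3e8 = 2.988e+06

2.988e+06 m/s


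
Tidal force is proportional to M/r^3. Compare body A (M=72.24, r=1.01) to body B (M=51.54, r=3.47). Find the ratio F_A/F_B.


Ratio = (M1/r1^3) / (M2/r2^3) = (72.24/1.01^3) / (51.54/3.47^3) = 56.8405

56.8405


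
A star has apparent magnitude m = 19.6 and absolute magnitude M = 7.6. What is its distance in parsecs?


d = 10^((m - M + 5)/5) = 10^((19.6 - 7.6 + 5)/5) = 2511.8864

2511.8864 pc


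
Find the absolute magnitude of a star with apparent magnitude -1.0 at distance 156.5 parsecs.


M = m - 5*log10(d) + 5 = -1.0 - 5*log10(156.5) + 5 = -6.9726

-6.9726


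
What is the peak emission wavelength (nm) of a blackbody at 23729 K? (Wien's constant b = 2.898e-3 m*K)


lam_max = b / T = 2.898e-3 / 23729 = 1.221e-07 m = 122.129 nm

122.129 nm


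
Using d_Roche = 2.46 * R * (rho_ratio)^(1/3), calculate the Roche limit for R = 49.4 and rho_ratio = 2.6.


d_Roche = 2.46 * 49.4 * 2.6^(1/3) = 167.1039

167.1039


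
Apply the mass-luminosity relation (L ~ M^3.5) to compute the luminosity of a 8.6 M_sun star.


L/L_sun = (M/M_sun)^3.5 = 8.6^3.5 = 1865.2823

1865.2823 L_sun


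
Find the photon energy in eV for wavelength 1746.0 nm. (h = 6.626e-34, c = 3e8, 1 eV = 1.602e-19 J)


E = hc/lambda = 6.626e-34 * 3e8 / 1.746e-06 = 1.138e-19 J = 0.7107 eV

0.7107 eV


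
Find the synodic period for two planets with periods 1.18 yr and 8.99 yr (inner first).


1/P_syn = |1/P1 - 1/P2| = |1/1.18 - 1/8.99| => P_syn = 1.3583

1.3583 years


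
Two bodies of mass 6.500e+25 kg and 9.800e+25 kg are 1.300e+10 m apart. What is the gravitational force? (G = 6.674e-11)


F = G*m1*m2/r^2 = 6.674e-11 * 6.500e+25 * 9.800e+25 / (1.300e+10)^2 = 6.674e-11 * 6.370e+51 / 1.690e+20 = 2.516e+21

2.516e+21 N


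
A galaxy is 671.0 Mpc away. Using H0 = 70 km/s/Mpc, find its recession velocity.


v = H0 * d = 70 * 671.0 = 46970.0

46970.0 km/s


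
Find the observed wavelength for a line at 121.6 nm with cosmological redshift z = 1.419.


lam_obs = lam_emit * (1 + z) = 121.6 * (1 + 1.419) = 294.1504

294.1504 nm


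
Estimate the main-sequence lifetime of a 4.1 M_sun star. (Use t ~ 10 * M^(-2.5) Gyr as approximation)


t = 10 * M^(-2.5) = 10 * 4.1^(-2.5) = 0.2938

0.2938 Gyr


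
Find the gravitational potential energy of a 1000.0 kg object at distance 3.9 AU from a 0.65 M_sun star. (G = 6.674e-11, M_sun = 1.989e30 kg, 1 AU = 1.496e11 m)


M = 0.65 * 1.989e30 kg = 1.29285e+30 kg; r = 3.9 AU * 1.496e11 m/AU = 5.8344e+11 m. U = -GM*m/r = -(6.674e-11 * 1.29285e+30 * 1000.0) / 5.8344e+11 = -1.479e+11

-1.479e+11 J


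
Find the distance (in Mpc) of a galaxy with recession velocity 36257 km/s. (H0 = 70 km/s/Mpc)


d = v / H0 = 36257 / 70 = 517.9571

517.9571 Mpc


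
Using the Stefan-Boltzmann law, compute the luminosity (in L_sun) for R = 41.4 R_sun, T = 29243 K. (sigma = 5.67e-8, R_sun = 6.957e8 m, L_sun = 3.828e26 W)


R = 41.4 * 6.957e8 m = 2.880198e+10 m. L = 4*pi*R^2*sigma*T^4 = 4*pi*(2.880198e+10)^2 * 5.67e-8 * 29243^4 = 4.322403527e+32 W. L/L_sun = 4.322403527e+32 / 3.828e26 = 1.129e+06

1.129e+06 L_sun


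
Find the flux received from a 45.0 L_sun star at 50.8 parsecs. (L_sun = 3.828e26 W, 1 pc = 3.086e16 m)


F = L / (4*pi*d^2) = 1.723e+28 / (4*pi*(1.568e+18)^2) = 5.578e-10

5.578e-10 W/m^2


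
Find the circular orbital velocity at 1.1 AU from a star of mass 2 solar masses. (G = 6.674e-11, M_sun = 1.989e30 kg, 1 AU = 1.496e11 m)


v = sqrt(GM/r) = sqrt(6.674e-11 * 3.978e+30 / 1.646e+11) = 40166.4409

40166.4409 m/s


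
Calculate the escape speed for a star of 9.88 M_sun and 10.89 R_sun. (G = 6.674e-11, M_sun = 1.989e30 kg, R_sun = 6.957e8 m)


M = 9.88 * 1.989e30 kg = 1.965132e+31 kg; R = 10.89 * 6.957e8 m = 7.576173e+09 m. v_esc = sqrt(2GM/R) = sqrt(2 * 6.674e-11 * 1.965132e+31 / 7.576173e+09) = 588408.6131

588408.6131 m/s


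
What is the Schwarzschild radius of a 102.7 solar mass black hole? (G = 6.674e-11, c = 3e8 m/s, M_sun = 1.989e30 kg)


M = 102.7 * 1.989e30 kg = 2.042703e+32 kg. rs = 2GM/c^2 = 2 * 6.674e-11 * 2.042703e+32 / (3e8)^2 = 302955.5516

302955.5516 m


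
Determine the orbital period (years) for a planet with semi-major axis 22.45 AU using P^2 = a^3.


P = a^(3/2) = 22.45^1.5 = 106.3713

106.3713 years


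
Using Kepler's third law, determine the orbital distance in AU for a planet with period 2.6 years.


a = P^(2/3) = 2.6^(2/3) = 1.8908

1.8908 AU


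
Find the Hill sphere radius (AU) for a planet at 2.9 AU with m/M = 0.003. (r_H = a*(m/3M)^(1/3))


r_H = a * (m/3M)^(1/3) = 2.9 * (0.003/3)^(1/3) = 0.29

0.29 AU


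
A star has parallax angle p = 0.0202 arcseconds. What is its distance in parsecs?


d = 1/p = 1/0.0202 = 49.505

49.505 pc


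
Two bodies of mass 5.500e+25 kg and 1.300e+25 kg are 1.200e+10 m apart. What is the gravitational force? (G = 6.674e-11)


F = G*m1*m2/r^2 = 6.674e-11 * 5.500e+25 * 1.300e+25 / (1.200e+10)^2 = 6.674e-11 * 7.150e+50 / 1.440e+20 = 3.314e+20

3.314e+20 N


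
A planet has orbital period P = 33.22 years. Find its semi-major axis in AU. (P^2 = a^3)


a = P^(2/3) = 33.22^(2/3) = 10.334

10.334 AU


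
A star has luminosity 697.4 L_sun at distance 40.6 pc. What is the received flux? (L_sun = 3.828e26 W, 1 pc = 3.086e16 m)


F = L / (4*pi*d^2) = 2.670e+29 / (4*pi*(1.253e+18)^2) = 1.353e-08

1.353e-08 W/m^2


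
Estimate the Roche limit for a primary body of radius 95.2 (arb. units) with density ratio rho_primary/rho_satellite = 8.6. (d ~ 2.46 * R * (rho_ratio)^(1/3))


d_Roche = 2.46 * 95.2 * 8.6^(1/3) = 479.8125

479.8125


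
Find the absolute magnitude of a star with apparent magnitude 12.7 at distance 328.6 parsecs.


M = m - 5*log10(d) + 5 = 12.7 - 5*log10(328.6) + 5 = 5.1167

5.1167


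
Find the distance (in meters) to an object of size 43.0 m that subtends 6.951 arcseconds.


D = size / theta_rad, theta_rad = 6.951 * pi/(180*3600) = 3.370e-05, D = 1.276e+06

1.276e+06 m


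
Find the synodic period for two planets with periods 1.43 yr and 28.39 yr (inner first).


1/P_syn = |1/P1 - 1/P2| = |1/1.43 - 1/28.39| => P_syn = 1.5058

1.5058 years


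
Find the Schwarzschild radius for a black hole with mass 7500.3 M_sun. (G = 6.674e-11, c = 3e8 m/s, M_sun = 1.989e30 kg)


M = 7500.3 * 1.989e30 kg = 1.49180967e+34 kg. rs = 2GM/c^2 = 2 * 6.674e-11 * 1.49180967e+34 / (3e8)^2 = 2.213e+07

2.213e+07 m


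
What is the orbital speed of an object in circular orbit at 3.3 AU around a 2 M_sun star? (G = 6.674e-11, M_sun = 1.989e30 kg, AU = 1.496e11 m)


v = sqrt(GM/r) = sqrt(6.674e-11 * 3.978e+30 / 4.937e+11) = 23190.1055

23190.1055 m/s


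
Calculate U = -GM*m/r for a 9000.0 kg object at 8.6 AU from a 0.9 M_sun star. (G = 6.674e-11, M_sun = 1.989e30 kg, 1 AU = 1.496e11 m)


M = 0.9 * 1.989e30 kg = 1.7901e+30 kg; r = 8.6 AU * 1.496e11 m/AU = 1.28656e+12 m. U = -GM*m/r = -(6.674e-11 * 1.7901e+30 * 9000.0) / 1.28656e+12 = -8.357e+11

-8.357e+11 J


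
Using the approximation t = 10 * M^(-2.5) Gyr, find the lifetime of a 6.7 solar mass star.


t = 10 * M^(-2.5) = 10 * 6.7^(-2.5) = 0.0861

0.0861 Gyr


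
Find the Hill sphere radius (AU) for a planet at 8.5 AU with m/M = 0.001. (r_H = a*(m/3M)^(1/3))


r_H = a * (m/3M)^(1/3) = 8.5 * (0.001/3)^(1/3) = 0.5894

0.5894 AU


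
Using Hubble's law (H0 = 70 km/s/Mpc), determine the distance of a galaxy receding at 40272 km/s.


d = v / H0 = 40272 / 70 = 575.3143

575.3143 Mpc


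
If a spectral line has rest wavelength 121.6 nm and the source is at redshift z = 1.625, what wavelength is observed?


lam_obs = lam_emit * (1 + z) = 121.6 * (1 + 1.625) = 319.2

319.2 nm


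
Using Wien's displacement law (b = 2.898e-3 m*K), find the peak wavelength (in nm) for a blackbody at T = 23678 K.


lam_max = b / T = 2.898e-3 / 23678 = 1.224e-07 m = 122.3921 nm

122.3921 nm


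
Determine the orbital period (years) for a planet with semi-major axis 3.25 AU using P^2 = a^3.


P = a^(3/2) = 3.25^1.5 = 5.859

5.859 years


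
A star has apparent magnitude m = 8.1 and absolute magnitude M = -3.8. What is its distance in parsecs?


d = 10^((m - M + 5)/5) = 10^((8.1 - -3.8 + 5)/5) = 2398.8329

2398.8329 pc


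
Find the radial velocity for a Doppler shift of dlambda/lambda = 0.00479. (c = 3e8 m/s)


v = (dlambda/lambda) * c = 0.00479 * 3e8 = 1.437e+06

1.437e+06 m/s


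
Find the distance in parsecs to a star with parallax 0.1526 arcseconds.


d = 1/p = 1/0.1526 = 6.5531

6.5531 pc


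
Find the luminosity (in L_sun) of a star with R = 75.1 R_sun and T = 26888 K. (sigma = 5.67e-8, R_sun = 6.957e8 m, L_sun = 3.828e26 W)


R = 75.1 * 6.957e8 m = 5.224707e+10 m. L = 4*pi*R^2*sigma*T^4 = 4*pi*(5.224707e+10)^2 * 5.67e-8 * 26888^4 = 1.016601629e+33 W. L/L_sun = 1.016601629e+33 / 3.828e26 = 2.656e+06

2.656e+06 L_sun


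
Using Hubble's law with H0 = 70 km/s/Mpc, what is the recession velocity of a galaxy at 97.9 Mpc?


v = H0 * d = 70 * 97.9 = 6853.0

6853.0 km/s


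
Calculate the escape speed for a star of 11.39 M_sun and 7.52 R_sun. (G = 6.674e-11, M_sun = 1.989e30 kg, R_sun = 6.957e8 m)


M = 11.39 * 1.989e30 kg = 2.265471e+31 kg; R = 7.52 * 6.957e8 m = 5.231664e+09 m. v_esc = sqrt(2GM/R) = sqrt(2 * 6.674e-11 * 2.265471e+31 / 5.231664e+09) = 760269.2593

760269.2593 m/s


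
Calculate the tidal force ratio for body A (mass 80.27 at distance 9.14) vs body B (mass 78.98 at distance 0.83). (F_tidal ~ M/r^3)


Ratio = (M1/r1^3) / (M2/r2^3) = (80.27/9.14^3) / (78.98/0.83^3) = 7.611e-04

7.611e-04


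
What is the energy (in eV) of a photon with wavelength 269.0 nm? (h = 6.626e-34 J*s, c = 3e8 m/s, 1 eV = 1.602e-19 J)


E = hc/lambda = 6.626e-34 * 3e8 / 2.690e-07 = 7.390e-19 J = 4.6127 eV

4.6127 eV


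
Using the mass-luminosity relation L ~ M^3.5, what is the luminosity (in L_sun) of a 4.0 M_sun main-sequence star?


L/L_sun = (M/M_sun)^3.5 = 4.0^3.5 = 128.0

128.0 L_sun


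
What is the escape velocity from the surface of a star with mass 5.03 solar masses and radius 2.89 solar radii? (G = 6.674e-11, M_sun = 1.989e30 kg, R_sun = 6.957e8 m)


M = 5.03 * 1.989e30 kg = 1.000467e+31 kg; R = 2.89 * 6.957e8 m = 2.010573e+09 m. v_esc = sqrt(2GM/R) = sqrt(2 * 6.674e-11 * 1.000467e+31 / 2.010573e+09) = 814984.8959

814984.8959 m/s


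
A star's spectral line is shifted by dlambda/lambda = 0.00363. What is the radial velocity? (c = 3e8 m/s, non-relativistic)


v = (dlambda/lambda) * c = 0.00363 * 3e8 = 1.089e+06

1.089e+06 m/s


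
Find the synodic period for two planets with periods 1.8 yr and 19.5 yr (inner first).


1/P_syn = |1/P1 - 1/P2| = |1/1.8 - 1/19.5| => P_syn = 1.9831

1.9831 years


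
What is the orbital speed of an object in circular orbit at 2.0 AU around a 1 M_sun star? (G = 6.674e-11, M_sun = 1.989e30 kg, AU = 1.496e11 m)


v = sqrt(GM/r) = sqrt(6.674e-11 * 1.989e+30 / 2.992e+11) = 21063.4593

21063.4593 m/s


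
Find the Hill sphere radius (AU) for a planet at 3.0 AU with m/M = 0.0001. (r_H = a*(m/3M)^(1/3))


r_H = a * (m/3M)^(1/3) = 3.0 * (0.0001/3)^(1/3) = 0.0965

0.0965 AU


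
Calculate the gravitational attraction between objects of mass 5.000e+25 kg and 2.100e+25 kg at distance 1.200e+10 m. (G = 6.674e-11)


F = G*m1*m2/r^2 = 6.674e-11 * 5.000e+25 * 2.100e+25 / (1.200e+10)^2 = 6.674e-11 * 1.050e+51 / 1.440e+20 = 4.866e+20

4.866e+20 N


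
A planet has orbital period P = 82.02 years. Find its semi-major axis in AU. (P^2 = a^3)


a = P^(2/3) = 82.02^(2/3) = 18.8776

18.8776 AU


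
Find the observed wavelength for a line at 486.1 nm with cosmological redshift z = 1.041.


lam_obs = lam_emit * (1 + z) = 486.1 * (1 + 1.041) = 992.1301

992.1301 nm


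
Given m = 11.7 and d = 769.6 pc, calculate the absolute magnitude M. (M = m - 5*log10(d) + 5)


M = m - 5*log10(d) + 5 = 11.7 - 5*log10(769.6) + 5 = 2.2687

2.2687


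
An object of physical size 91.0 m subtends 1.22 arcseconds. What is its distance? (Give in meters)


D = size / theta_rad, theta_rad = 1.22 * pi/(180*3600) = 5.915e-06, D = 1.539e+07

1.539e+07 m


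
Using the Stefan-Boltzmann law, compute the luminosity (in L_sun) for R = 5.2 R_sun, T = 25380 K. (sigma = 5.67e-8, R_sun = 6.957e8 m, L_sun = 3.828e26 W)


R = 5.2 * 6.957e8 m = 3.61764e+09 m. L = 4*pi*R^2*sigma*T^4 = 4*pi*(3.61764e+09)^2 * 5.67e-8 * 25380^4 = 3.869101188e+30 W. L/L_sun = 3.869101188e+30 / 3.828e26 = 10107.3699

10107.3699 L_sun


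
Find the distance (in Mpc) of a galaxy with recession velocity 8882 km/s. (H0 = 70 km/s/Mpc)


d = v / H0 = 8882 / 70 = 126.8857

126.8857 Mpc


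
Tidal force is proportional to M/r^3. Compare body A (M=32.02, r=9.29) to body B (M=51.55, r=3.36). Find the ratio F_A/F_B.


Ratio = (M1/r1^3) / (M2/r2^3) = (32.02/9.29^3) / (51.55/3.36^3) = 0.0294

0.0294


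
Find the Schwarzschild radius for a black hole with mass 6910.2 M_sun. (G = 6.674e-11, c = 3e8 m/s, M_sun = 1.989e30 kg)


M = 6910.2 * 1.989e30 kg = 1.37443878e+34 kg. rs = 2GM/c^2 = 2 * 6.674e-11 * 1.37443878e+34 / (3e8)^2 = 2.038e+07

2.038e+07 m


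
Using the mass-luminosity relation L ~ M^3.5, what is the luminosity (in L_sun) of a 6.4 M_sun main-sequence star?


L/L_sun = (M/M_sun)^3.5 = 6.4^3.5 = 663.1777

663.1777 L_sun


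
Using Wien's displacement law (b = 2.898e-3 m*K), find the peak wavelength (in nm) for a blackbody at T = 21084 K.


lam_max = b / T = 2.898e-3 / 21084 = 1.375e-07 m = 137.4502 nm

137.4502 nm


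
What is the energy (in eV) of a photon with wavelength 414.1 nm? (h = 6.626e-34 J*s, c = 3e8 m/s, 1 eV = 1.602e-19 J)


E = hc/lambda = 6.626e-34 * 3e8 / 4.141e-07 = 4.800e-19 J = 2.9964 eV

2.9964 eV


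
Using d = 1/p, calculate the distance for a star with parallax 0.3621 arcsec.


d = 1/p = 1/0.3621 = 2.7617

2.7617 pc


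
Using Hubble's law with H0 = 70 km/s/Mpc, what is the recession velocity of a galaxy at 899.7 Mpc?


v = H0 * d = 70 * 899.7 = 62979.0

62979.0 km/s


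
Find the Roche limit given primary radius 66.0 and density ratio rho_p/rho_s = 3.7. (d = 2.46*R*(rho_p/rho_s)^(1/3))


d_Roche = 2.46 * 66.0 * 3.7^(1/3) = 251.119

251.119


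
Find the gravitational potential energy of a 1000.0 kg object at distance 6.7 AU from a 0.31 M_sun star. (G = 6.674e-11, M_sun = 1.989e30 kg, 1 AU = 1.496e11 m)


M = 0.31 * 1.989e30 kg = 6.1659e+29 kg; r = 6.7 AU * 1.496e11 m/AU = 1.00232e+12 m. U = -GM*m/r = -(6.674e-11 * 6.1659e+29 * 1000.0) / 1.00232e+12 = -4.106e+10

-4.106e+10 J


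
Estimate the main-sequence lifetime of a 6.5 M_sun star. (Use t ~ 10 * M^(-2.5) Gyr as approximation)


t = 10 * M^(-2.5) = 10 * 6.5^(-2.5) = 0.0928

0.0928 Gyr


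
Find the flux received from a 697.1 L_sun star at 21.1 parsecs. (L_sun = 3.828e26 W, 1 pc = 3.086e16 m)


F = L / (4*pi*d^2) = 2.668e+29 / (4*pi*(6.511e+17)^2) = 5.008e-08

5.008e-08 W/m^2


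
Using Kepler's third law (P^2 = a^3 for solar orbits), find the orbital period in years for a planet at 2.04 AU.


P = a^(3/2) = 2.04^1.5 = 2.9137

2.9137 years


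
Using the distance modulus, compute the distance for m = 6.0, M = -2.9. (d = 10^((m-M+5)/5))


d = 10^((m - M + 5)/5) = 10^((6.0 - -2.9 + 5)/5) = 602.5596

602.5596 pc


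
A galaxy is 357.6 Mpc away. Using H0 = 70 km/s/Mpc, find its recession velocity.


v = H0 * d = 70 * 357.6 = 25032.0

25032.0 km/s


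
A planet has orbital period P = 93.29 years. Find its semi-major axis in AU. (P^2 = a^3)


a = P^(2/3) = 93.29^(2/3) = 20.5695

20.5695 AU


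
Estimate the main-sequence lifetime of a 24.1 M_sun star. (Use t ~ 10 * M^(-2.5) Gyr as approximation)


t = 10 * M^(-2.5) = 10 * 24.1^(-2.5) = 0.0035

0.0035 Gyr


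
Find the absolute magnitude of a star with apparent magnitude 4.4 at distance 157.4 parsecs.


M = m - 5*log10(d) + 5 = 4.4 - 5*log10(157.4) + 5 = -1.585

-1.585


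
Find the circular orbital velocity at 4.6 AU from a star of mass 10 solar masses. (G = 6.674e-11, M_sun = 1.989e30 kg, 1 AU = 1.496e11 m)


v = sqrt(GM/r) = sqrt(6.674e-11 * 1.989e+31 / 6.882e+11) = 43920.3488

43920.3488 m/s


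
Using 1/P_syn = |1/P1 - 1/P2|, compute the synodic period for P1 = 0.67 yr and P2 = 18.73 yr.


1/P_syn = |1/P1 - 1/P2| = |1/0.67 - 1/18.73| => P_syn = 0.6949

0.6949 years


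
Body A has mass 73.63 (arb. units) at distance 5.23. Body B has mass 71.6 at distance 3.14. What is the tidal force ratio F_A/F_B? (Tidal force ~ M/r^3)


Ratio = (M1/r1^3) / (M2/r2^3) = (73.63/5.23^3) / (71.6/3.14^3) = 0.2225

0.2225


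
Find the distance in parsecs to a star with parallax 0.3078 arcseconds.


d = 1/p = 1/0.3078 = 3.2489

3.2489 pc


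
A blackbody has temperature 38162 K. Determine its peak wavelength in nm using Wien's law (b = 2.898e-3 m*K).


lam_max = b / T = 2.898e-3 / 38162 = 7.594e-08 m = 75.9394 nm

75.9394 nm


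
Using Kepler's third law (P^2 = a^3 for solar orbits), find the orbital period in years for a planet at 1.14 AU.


P = a^(3/2) = 1.14^1.5 = 1.2172

1.2172 years


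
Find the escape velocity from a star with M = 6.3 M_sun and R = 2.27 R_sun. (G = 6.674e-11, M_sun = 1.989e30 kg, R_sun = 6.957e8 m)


M = 6.3 * 1.989e30 kg = 1.25307e+31 kg; R = 2.27 * 6.957e8 m = 1.579239e+09 m. v_esc = sqrt(2GM/R) = sqrt(2 * 6.674e-11 * 1.25307e+31 / 1.579239e+09) = 1.029e+06

1.029e+06 m/s


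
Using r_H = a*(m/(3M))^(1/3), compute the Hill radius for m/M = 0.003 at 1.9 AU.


r_H = a * (m/3M)^(1/3) = 1.9 * (0.003/3)^(1/3) = 0.19

0.19 AU


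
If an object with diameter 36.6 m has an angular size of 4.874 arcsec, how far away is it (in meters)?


D = size / theta_rad, theta_rad = 4.874 * pi/(180*3600) = 2.363e-05, D = 1.549e+06

1.549e+06 m


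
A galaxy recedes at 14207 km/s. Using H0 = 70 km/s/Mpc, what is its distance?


d = v / H0 = 14207 / 70 = 202.9571

202.9571 Mpc


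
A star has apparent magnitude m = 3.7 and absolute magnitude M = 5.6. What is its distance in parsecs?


d = 10^((m - M + 5)/5) = 10^((3.7 - 5.6 + 5)/5) = 4.1687

4.1687 pc


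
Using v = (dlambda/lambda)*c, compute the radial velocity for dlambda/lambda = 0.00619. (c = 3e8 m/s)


v = (dlambda/lambda) * c = 0.00619 * 3e8 = 1.857e+06

1.857e+06 m/s


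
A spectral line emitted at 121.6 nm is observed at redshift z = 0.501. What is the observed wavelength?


lam_obs = lam_emit * (1 + z) = 121.6 * (1 + 0.501) = 182.5216

182.5216 nm


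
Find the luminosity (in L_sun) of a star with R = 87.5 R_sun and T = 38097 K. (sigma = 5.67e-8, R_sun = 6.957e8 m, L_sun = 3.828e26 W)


R = 87.5 * 6.957e8 m = 6.087375e+10 m. L = 4*pi*R^2*sigma*T^4 = 4*pi*(6.087375e+10)^2 * 5.67e-8 * 38097^4 = 5.561809984e+33 W. L/L_sun = 5.561809984e+33 / 3.828e26 = 1.453e+07

1.453e+07 L_sun


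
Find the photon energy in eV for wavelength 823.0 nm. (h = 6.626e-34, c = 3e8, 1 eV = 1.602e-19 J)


E = hc/lambda = 6.626e-34 * 3e8 / 8.230e-07 = 2.415e-19 J = 1.5077 eV

1.5077 eV


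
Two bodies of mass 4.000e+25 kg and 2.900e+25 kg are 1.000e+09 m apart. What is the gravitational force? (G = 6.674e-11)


F = G*m1*m2/r^2 = 6.674e-11 * 4.000e+25 * 2.900e+25 / (1.000e+09)^2 = 6.674e-11 * 1.160e+51 / 1.000e+18 = 7.742e+22

7.742e+22 N


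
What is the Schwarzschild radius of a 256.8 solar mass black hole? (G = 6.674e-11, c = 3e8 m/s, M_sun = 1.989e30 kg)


M = 256.8 * 1.989e30 kg = 5.107752e+32 kg. rs = 2GM/c^2 = 2 * 6.674e-11 * 5.107752e+32 / (3e8)^2 = 757536.3744

757536.3744 m


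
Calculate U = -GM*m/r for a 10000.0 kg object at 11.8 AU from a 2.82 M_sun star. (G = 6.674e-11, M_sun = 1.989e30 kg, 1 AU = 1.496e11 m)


M = 2.82 * 1.989e30 kg = 5.60898e+30 kg; r = 11.8 AU * 1.496e11 m/AU = 1.76528e+12 m. U = -GM*m/r = -(6.674e-11 * 5.60898e+30 * 10000.0) / 1.76528e+12 = -2.121e+12

-2.121e+12 J


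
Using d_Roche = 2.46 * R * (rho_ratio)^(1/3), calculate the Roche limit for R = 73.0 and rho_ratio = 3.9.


d_Roche = 2.46 * 73.0 * 3.9^(1/3) = 282.6699

282.6699


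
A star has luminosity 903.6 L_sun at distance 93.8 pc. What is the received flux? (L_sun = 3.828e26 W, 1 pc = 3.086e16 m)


F = L / (4*pi*d^2) = 3.459e+29 / (4*pi*(2.895e+18)^2) = 3.285e-09

3.285e-09 W/m^2


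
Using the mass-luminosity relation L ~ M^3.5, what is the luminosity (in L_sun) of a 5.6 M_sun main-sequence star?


L/L_sun = (M/M_sun)^3.5 = 5.6^3.5 = 415.5833

415.5833 L_sun


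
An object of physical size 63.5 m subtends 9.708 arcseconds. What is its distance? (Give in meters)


D = size / theta_rad, theta_rad = 9.708 * pi/(180*3600) = 4.707e-05, D = 1.349e+06

1.349e+06 m


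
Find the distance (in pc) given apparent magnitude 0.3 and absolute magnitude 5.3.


d = 10^((m - M + 5)/5) = 10^((0.3 - 5.3 + 5)/5) = 1.0

1.0 pc


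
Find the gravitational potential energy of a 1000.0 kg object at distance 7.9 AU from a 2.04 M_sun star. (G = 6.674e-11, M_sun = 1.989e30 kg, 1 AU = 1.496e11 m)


M = 2.04 * 1.989e30 kg = 4.05756e+30 kg; r = 7.9 AU * 1.496e11 m/AU = 1.18184e+12 m. U = -GM*m/r = -(6.674e-11 * 4.05756e+30 * 1000.0) / 1.18184e+12 = -2.291e+11

-2.291e+11 J


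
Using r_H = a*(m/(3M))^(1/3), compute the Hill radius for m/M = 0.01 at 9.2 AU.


r_H = a * (m/3M)^(1/3) = 9.2 * (0.01/3)^(1/3) = 1.3743

1.3743 AU


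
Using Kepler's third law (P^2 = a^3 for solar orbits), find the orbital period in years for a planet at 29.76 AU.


P = a^(3/2) = 29.76^1.5 = 162.3489

162.3489 years


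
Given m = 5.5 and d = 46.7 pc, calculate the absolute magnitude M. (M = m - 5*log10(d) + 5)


M = m - 5*log10(d) + 5 = 5.5 - 5*log10(46.7) + 5 = 2.1534

2.1534


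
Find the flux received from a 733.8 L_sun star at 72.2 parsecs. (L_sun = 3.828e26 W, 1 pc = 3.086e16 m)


F = L / (4*pi*d^2) = 2.809e+29 / (4*pi*(2.228e+18)^2) = 4.503e-09

4.503e-09 W/m^2


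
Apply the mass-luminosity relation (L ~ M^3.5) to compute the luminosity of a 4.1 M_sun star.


L/L_sun = (M/M_sun)^3.5 = 4.1^3.5 = 139.5544

139.5544 L_sun


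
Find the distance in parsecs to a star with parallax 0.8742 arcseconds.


d = 1/p = 1/0.8742 = 1.1439

1.1439 pc


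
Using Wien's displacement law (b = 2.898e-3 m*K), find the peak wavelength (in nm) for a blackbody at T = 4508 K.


lam_max = b / T = 2.898e-3 / 4508 = 6.429e-07 m = 642.8571 nm

642.8571 nm


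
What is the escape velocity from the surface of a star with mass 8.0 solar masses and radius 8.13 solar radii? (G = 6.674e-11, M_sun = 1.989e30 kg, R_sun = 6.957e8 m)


M = 8.0 * 1.989e30 kg = 1.5912e+31 kg; R = 8.13 * 6.957e8 m = 5.656041e+09 m. v_esc = sqrt(2GM/R) = sqrt(2 * 6.674e-11 * 1.5912e+31 / 5.656041e+09) = 612793.584

612793.584 m/s


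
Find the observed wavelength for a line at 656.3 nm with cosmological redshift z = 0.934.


lam_obs = lam_emit * (1 + z) = 656.3 * (1 + 0.934) = 1269.2842

1269.2842 nm


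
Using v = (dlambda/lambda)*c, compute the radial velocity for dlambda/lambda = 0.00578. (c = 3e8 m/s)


v = (dlambda/lambda) * c = 0.00578 * 3e8 = 1.734e+06

1.734e+06 m/s


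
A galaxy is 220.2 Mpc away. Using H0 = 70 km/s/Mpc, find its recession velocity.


v = H0 * d = 70 * 220.2 = 15414.0

15414.0 km/s


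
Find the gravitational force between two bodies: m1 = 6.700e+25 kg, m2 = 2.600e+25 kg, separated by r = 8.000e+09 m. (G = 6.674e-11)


F = G*m1*m2/r^2 = 6.674e-11 * 6.700e+25 * 2.600e+25 / (8.000e+09)^2 = 6.674e-11 * 1.742e+51 / 6.400e+19 = 1.817e+21

1.817e+21 N


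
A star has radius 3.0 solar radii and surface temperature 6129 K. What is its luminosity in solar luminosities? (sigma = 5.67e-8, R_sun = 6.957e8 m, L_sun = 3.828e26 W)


R = 3.0 * 6.957e8 m = 2.0871e+09 m. L = 4*pi*R^2*sigma*T^4 = 4*pi*(2.0871e+09)^2 * 5.67e-8 * 6129^4 = 4.379635067e+27 W. L/L_sun = 4.379635067e+27 / 3.828e26 = 11.4411

11.4411 L_sun


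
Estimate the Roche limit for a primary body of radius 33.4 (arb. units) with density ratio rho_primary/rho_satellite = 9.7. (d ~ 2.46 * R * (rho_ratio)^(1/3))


d_Roche = 2.46 * 33.4 * 9.7^(1/3) = 175.2288

175.2288


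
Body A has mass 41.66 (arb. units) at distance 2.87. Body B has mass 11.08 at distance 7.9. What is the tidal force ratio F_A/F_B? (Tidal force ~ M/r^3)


Ratio = (M1/r1^3) / (M2/r2^3) = (41.66/2.87^3) / (11.08/7.9^3) = 78.4179

78.4179


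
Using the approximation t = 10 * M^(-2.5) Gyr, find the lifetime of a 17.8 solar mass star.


t = 10 * M^(-2.5) = 10 * 17.8^(-2.5) = 0.0075

0.0075 Gyr


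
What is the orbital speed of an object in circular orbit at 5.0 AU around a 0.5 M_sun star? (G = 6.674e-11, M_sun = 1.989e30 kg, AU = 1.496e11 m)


v = sqrt(GM/r) = sqrt(6.674e-11 * 9.945e+29 / 7.480e+11) = 9419.8654

9419.8654 m/s


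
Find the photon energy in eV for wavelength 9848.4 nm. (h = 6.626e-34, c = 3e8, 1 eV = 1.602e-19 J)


E = hc/lambda = 6.626e-34 * 3e8 / 9.848e-06 = 2.018e-20 J = 0.126 eV

0.126 eV


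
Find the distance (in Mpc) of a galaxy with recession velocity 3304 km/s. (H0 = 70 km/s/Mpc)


d = v / H0 = 3304 / 70 = 47.2

47.2 Mpc


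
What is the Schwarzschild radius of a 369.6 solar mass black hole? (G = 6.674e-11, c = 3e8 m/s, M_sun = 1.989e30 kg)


M = 369.6 * 1.989e30 kg = 7.351344e+32 kg. rs = 2GM/c^2 = 2 * 6.674e-11 * 7.351344e+32 / (3e8)^2 = 1.090e+06

1.090e+06 m


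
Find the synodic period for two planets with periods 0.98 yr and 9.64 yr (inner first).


1/P_syn = |1/P1 - 1/P2| = |1/0.98 - 1/9.64| => P_syn = 1.0909

1.0909 years


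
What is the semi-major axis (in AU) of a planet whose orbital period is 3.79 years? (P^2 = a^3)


a = P^(2/3) = 3.79^(2/3) = 2.4309

2.4309 AU


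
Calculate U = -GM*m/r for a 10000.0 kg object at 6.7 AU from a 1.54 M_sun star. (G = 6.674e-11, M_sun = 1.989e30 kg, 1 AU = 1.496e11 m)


M = 1.54 * 1.989e30 kg = 3.06306e+30 kg; r = 6.7 AU * 1.496e11 m/AU = 1.00232e+12 m. U = -GM*m/r = -(6.674e-11 * 3.06306e+30 * 10000.0) / 1.00232e+12 = -2.040e+12

-2.040e+12 J


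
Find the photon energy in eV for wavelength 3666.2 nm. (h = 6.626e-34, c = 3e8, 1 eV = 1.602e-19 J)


E = hc/lambda = 6.626e-34 * 3e8 / 3.666e-06 = 5.422e-20 J = 0.3384 eV

0.3384 eV


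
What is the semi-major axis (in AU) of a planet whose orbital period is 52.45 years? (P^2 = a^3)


a = P^(2/3) = 52.45^(2/3) = 14.0119

14.0119 AU


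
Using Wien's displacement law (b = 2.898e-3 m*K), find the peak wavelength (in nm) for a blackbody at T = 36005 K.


lam_max = b / T = 2.898e-3 / 36005 = 8.049e-08 m = 80.4888 nm

80.4888 nm


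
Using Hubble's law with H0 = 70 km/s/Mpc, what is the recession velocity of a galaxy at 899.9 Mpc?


v = H0 * d = 70 * 899.9 = 62993.0

62993.0 km/s


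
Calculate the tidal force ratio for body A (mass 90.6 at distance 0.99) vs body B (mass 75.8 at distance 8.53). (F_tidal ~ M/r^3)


Ratio = (M1/r1^3) / (M2/r2^3) = (90.6/0.99^3) / (75.8/8.53^3) = 764.5405

764.5405


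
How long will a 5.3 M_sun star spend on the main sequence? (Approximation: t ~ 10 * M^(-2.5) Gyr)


t = 10 * M^(-2.5) = 10 * 5.3^(-2.5) = 0.1546

0.1546 Gyr


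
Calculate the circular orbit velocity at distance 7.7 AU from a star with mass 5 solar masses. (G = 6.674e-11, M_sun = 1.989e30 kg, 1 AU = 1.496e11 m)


v = sqrt(GM/r) = sqrt(6.674e-11 * 9.945e+30 / 1.152e+12) = 24004.0397

24004.0397 m/s


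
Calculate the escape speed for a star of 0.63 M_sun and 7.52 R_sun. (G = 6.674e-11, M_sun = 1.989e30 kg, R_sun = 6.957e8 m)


M = 0.63 * 1.989e30 kg = 1.25307e+30 kg; R = 7.52 * 6.957e8 m = 5.231664e+09 m. v_esc = sqrt(2GM/R) = sqrt(2 * 6.674e-11 * 1.25307e+30 / 5.231664e+09) = 178803.429

178803.429 m/s


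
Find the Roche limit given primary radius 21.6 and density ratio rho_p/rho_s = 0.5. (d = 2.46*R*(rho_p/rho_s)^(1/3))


d_Roche = 2.46 * 21.6 * 0.5^(1/3) = 42.1741

42.1741


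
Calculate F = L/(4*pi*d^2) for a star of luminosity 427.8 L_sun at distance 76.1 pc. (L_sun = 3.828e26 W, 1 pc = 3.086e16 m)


F = L / (4*pi*d^2) = 1.638e+29 / (4*pi*(2.348e+18)^2) = 2.363e-09

2.363e-09 W/m^2


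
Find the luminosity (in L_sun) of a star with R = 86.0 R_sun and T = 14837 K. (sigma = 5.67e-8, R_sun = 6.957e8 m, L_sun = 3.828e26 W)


R = 86.0 * 6.957e8 m = 5.98302e+10 m. L = 4*pi*R^2*sigma*T^4 = 4*pi*(5.98302e+10)^2 * 5.67e-8 * 14837^4 = 1.235999283e+32 W. L/L_sun = 1.235999283e+32 / 3.828e26 = 322883.8253

322883.8253 L_sun
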